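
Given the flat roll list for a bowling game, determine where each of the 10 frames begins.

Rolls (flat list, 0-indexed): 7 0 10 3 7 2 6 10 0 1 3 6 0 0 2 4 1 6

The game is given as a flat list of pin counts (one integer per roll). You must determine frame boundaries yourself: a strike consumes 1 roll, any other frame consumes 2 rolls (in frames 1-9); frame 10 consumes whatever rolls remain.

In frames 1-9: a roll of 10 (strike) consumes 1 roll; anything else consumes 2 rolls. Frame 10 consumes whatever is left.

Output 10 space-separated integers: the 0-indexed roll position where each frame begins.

Answer: 0 2 3 5 7 8 10 12 14 16

Derivation:
Frame 1 starts at roll index 0: rolls=7,0 (sum=7), consumes 2 rolls
Frame 2 starts at roll index 2: roll=10 (strike), consumes 1 roll
Frame 3 starts at roll index 3: rolls=3,7 (sum=10), consumes 2 rolls
Frame 4 starts at roll index 5: rolls=2,6 (sum=8), consumes 2 rolls
Frame 5 starts at roll index 7: roll=10 (strike), consumes 1 roll
Frame 6 starts at roll index 8: rolls=0,1 (sum=1), consumes 2 rolls
Frame 7 starts at roll index 10: rolls=3,6 (sum=9), consumes 2 rolls
Frame 8 starts at roll index 12: rolls=0,0 (sum=0), consumes 2 rolls
Frame 9 starts at roll index 14: rolls=2,4 (sum=6), consumes 2 rolls
Frame 10 starts at roll index 16: 2 remaining rolls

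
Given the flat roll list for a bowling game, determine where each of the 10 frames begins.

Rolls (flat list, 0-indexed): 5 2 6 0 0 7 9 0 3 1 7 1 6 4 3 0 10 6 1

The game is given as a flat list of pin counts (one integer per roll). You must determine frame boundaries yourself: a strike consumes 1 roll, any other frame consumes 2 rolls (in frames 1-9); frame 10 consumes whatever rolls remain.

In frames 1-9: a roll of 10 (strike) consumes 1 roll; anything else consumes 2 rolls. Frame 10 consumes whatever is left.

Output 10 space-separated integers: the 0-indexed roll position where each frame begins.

Frame 1 starts at roll index 0: rolls=5,2 (sum=7), consumes 2 rolls
Frame 2 starts at roll index 2: rolls=6,0 (sum=6), consumes 2 rolls
Frame 3 starts at roll index 4: rolls=0,7 (sum=7), consumes 2 rolls
Frame 4 starts at roll index 6: rolls=9,0 (sum=9), consumes 2 rolls
Frame 5 starts at roll index 8: rolls=3,1 (sum=4), consumes 2 rolls
Frame 6 starts at roll index 10: rolls=7,1 (sum=8), consumes 2 rolls
Frame 7 starts at roll index 12: rolls=6,4 (sum=10), consumes 2 rolls
Frame 8 starts at roll index 14: rolls=3,0 (sum=3), consumes 2 rolls
Frame 9 starts at roll index 16: roll=10 (strike), consumes 1 roll
Frame 10 starts at roll index 17: 2 remaining rolls

Answer: 0 2 4 6 8 10 12 14 16 17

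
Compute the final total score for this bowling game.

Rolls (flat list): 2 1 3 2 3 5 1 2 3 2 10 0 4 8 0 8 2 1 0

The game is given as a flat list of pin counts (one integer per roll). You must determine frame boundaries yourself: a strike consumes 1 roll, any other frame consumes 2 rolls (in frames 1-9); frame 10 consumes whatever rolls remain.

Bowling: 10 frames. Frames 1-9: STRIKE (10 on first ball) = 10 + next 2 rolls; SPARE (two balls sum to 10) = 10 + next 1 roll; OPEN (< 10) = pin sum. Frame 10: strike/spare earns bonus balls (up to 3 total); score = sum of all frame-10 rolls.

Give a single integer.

Answer: 62

Derivation:
Frame 1: OPEN (2+1=3). Cumulative: 3
Frame 2: OPEN (3+2=5). Cumulative: 8
Frame 3: OPEN (3+5=8). Cumulative: 16
Frame 4: OPEN (1+2=3). Cumulative: 19
Frame 5: OPEN (3+2=5). Cumulative: 24
Frame 6: STRIKE. 10 + next two rolls (0+4) = 14. Cumulative: 38
Frame 7: OPEN (0+4=4). Cumulative: 42
Frame 8: OPEN (8+0=8). Cumulative: 50
Frame 9: SPARE (8+2=10). 10 + next roll (1) = 11. Cumulative: 61
Frame 10: OPEN. Sum of all frame-10 rolls (1+0) = 1. Cumulative: 62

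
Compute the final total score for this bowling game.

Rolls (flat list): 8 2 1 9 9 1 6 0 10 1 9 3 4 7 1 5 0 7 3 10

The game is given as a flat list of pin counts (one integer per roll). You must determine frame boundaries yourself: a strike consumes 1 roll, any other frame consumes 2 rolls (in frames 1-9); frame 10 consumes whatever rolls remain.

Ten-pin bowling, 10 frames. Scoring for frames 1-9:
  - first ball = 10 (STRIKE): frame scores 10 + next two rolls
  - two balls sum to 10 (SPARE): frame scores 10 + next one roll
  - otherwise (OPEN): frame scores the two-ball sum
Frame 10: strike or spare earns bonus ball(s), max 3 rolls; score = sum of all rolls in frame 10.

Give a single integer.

Frame 1: SPARE (8+2=10). 10 + next roll (1) = 11. Cumulative: 11
Frame 2: SPARE (1+9=10). 10 + next roll (9) = 19. Cumulative: 30
Frame 3: SPARE (9+1=10). 10 + next roll (6) = 16. Cumulative: 46
Frame 4: OPEN (6+0=6). Cumulative: 52
Frame 5: STRIKE. 10 + next two rolls (1+9) = 20. Cumulative: 72
Frame 6: SPARE (1+9=10). 10 + next roll (3) = 13. Cumulative: 85
Frame 7: OPEN (3+4=7). Cumulative: 92
Frame 8: OPEN (7+1=8). Cumulative: 100
Frame 9: OPEN (5+0=5). Cumulative: 105
Frame 10: SPARE. Sum of all frame-10 rolls (7+3+10) = 20. Cumulative: 125

Answer: 125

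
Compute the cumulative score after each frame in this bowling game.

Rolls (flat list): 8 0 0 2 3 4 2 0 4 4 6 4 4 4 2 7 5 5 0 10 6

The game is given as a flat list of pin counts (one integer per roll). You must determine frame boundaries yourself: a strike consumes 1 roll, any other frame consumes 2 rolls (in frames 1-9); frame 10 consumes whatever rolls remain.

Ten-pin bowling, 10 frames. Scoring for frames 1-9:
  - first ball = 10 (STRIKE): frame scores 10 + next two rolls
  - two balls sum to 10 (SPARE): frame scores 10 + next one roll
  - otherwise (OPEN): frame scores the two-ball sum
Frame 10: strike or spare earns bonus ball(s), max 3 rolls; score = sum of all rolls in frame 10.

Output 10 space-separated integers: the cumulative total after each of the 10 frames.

Frame 1: OPEN (8+0=8). Cumulative: 8
Frame 2: OPEN (0+2=2). Cumulative: 10
Frame 3: OPEN (3+4=7). Cumulative: 17
Frame 4: OPEN (2+0=2). Cumulative: 19
Frame 5: OPEN (4+4=8). Cumulative: 27
Frame 6: SPARE (6+4=10). 10 + next roll (4) = 14. Cumulative: 41
Frame 7: OPEN (4+4=8). Cumulative: 49
Frame 8: OPEN (2+7=9). Cumulative: 58
Frame 9: SPARE (5+5=10). 10 + next roll (0) = 10. Cumulative: 68
Frame 10: SPARE. Sum of all frame-10 rolls (0+10+6) = 16. Cumulative: 84

Answer: 8 10 17 19 27 41 49 58 68 84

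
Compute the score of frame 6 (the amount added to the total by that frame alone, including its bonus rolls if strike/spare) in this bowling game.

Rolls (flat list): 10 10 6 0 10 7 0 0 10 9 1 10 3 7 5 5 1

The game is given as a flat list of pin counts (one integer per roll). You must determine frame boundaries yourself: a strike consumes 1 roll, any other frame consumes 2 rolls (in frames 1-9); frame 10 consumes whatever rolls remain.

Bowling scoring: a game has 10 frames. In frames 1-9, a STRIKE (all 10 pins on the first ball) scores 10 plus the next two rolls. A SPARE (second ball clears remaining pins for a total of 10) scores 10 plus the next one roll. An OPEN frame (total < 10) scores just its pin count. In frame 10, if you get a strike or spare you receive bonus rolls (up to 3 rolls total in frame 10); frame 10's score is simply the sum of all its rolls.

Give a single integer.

Frame 1: STRIKE. 10 + next two rolls (10+6) = 26. Cumulative: 26
Frame 2: STRIKE. 10 + next two rolls (6+0) = 16. Cumulative: 42
Frame 3: OPEN (6+0=6). Cumulative: 48
Frame 4: STRIKE. 10 + next two rolls (7+0) = 17. Cumulative: 65
Frame 5: OPEN (7+0=7). Cumulative: 72
Frame 6: SPARE (0+10=10). 10 + next roll (9) = 19. Cumulative: 91
Frame 7: SPARE (9+1=10). 10 + next roll (10) = 20. Cumulative: 111
Frame 8: STRIKE. 10 + next two rolls (3+7) = 20. Cumulative: 131

Answer: 19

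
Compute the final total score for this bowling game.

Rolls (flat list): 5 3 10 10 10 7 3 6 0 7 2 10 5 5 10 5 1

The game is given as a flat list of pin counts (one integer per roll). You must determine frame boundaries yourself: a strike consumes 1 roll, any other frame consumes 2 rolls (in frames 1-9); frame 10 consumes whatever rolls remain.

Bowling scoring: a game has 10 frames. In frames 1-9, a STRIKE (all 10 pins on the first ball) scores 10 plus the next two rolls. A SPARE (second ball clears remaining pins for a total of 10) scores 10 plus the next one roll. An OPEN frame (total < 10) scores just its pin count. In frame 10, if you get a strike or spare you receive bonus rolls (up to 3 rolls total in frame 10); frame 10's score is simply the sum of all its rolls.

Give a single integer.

Answer: 172

Derivation:
Frame 1: OPEN (5+3=8). Cumulative: 8
Frame 2: STRIKE. 10 + next two rolls (10+10) = 30. Cumulative: 38
Frame 3: STRIKE. 10 + next two rolls (10+7) = 27. Cumulative: 65
Frame 4: STRIKE. 10 + next two rolls (7+3) = 20. Cumulative: 85
Frame 5: SPARE (7+3=10). 10 + next roll (6) = 16. Cumulative: 101
Frame 6: OPEN (6+0=6). Cumulative: 107
Frame 7: OPEN (7+2=9). Cumulative: 116
Frame 8: STRIKE. 10 + next two rolls (5+5) = 20. Cumulative: 136
Frame 9: SPARE (5+5=10). 10 + next roll (10) = 20. Cumulative: 156
Frame 10: STRIKE. Sum of all frame-10 rolls (10+5+1) = 16. Cumulative: 172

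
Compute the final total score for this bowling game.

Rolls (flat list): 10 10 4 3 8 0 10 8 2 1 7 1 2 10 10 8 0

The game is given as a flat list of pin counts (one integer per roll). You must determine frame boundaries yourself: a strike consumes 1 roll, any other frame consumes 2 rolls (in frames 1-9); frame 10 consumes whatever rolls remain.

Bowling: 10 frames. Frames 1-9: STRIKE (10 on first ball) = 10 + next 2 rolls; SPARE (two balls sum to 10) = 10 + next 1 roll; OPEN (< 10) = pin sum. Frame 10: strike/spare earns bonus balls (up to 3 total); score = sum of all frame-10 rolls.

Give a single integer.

Frame 1: STRIKE. 10 + next two rolls (10+4) = 24. Cumulative: 24
Frame 2: STRIKE. 10 + next two rolls (4+3) = 17. Cumulative: 41
Frame 3: OPEN (4+3=7). Cumulative: 48
Frame 4: OPEN (8+0=8). Cumulative: 56
Frame 5: STRIKE. 10 + next two rolls (8+2) = 20. Cumulative: 76
Frame 6: SPARE (8+2=10). 10 + next roll (1) = 11. Cumulative: 87
Frame 7: OPEN (1+7=8). Cumulative: 95
Frame 8: OPEN (1+2=3). Cumulative: 98
Frame 9: STRIKE. 10 + next two rolls (10+8) = 28. Cumulative: 126
Frame 10: STRIKE. Sum of all frame-10 rolls (10+8+0) = 18. Cumulative: 144

Answer: 144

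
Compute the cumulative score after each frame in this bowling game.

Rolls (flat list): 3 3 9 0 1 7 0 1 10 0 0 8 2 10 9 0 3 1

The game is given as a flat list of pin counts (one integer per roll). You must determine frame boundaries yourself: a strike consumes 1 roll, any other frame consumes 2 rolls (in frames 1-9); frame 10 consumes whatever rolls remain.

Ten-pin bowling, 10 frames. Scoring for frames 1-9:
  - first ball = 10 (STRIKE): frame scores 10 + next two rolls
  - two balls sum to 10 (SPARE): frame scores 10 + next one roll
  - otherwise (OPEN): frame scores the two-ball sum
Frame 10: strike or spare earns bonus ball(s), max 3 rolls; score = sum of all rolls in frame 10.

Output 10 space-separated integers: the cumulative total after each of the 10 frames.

Frame 1: OPEN (3+3=6). Cumulative: 6
Frame 2: OPEN (9+0=9). Cumulative: 15
Frame 3: OPEN (1+7=8). Cumulative: 23
Frame 4: OPEN (0+1=1). Cumulative: 24
Frame 5: STRIKE. 10 + next two rolls (0+0) = 10. Cumulative: 34
Frame 6: OPEN (0+0=0). Cumulative: 34
Frame 7: SPARE (8+2=10). 10 + next roll (10) = 20. Cumulative: 54
Frame 8: STRIKE. 10 + next two rolls (9+0) = 19. Cumulative: 73
Frame 9: OPEN (9+0=9). Cumulative: 82
Frame 10: OPEN. Sum of all frame-10 rolls (3+1) = 4. Cumulative: 86

Answer: 6 15 23 24 34 34 54 73 82 86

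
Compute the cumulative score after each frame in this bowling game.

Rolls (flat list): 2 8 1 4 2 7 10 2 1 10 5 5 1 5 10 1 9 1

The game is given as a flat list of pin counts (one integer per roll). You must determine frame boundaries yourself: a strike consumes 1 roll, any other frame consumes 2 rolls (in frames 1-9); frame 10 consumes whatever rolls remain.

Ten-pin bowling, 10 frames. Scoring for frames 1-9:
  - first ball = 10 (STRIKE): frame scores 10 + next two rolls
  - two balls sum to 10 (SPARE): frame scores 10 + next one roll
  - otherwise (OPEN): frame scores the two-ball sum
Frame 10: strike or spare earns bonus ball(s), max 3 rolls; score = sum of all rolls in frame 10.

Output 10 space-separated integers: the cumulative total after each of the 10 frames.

Answer: 11 16 25 38 41 61 72 78 98 109

Derivation:
Frame 1: SPARE (2+8=10). 10 + next roll (1) = 11. Cumulative: 11
Frame 2: OPEN (1+4=5). Cumulative: 16
Frame 3: OPEN (2+7=9). Cumulative: 25
Frame 4: STRIKE. 10 + next two rolls (2+1) = 13. Cumulative: 38
Frame 5: OPEN (2+1=3). Cumulative: 41
Frame 6: STRIKE. 10 + next two rolls (5+5) = 20. Cumulative: 61
Frame 7: SPARE (5+5=10). 10 + next roll (1) = 11. Cumulative: 72
Frame 8: OPEN (1+5=6). Cumulative: 78
Frame 9: STRIKE. 10 + next two rolls (1+9) = 20. Cumulative: 98
Frame 10: SPARE. Sum of all frame-10 rolls (1+9+1) = 11. Cumulative: 109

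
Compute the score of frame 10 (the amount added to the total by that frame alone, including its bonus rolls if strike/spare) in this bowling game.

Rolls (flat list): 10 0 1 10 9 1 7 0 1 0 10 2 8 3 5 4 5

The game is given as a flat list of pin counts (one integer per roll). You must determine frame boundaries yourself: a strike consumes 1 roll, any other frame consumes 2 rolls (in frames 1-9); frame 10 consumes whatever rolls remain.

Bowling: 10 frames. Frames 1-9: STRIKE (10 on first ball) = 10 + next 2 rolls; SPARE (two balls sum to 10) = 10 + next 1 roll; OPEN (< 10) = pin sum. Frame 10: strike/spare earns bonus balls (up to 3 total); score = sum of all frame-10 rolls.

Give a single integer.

Frame 1: STRIKE. 10 + next two rolls (0+1) = 11. Cumulative: 11
Frame 2: OPEN (0+1=1). Cumulative: 12
Frame 3: STRIKE. 10 + next two rolls (9+1) = 20. Cumulative: 32
Frame 4: SPARE (9+1=10). 10 + next roll (7) = 17. Cumulative: 49
Frame 5: OPEN (7+0=7). Cumulative: 56
Frame 6: OPEN (1+0=1). Cumulative: 57
Frame 7: STRIKE. 10 + next two rolls (2+8) = 20. Cumulative: 77
Frame 8: SPARE (2+8=10). 10 + next roll (3) = 13. Cumulative: 90
Frame 9: OPEN (3+5=8). Cumulative: 98
Frame 10: OPEN. Sum of all frame-10 rolls (4+5) = 9. Cumulative: 107

Answer: 9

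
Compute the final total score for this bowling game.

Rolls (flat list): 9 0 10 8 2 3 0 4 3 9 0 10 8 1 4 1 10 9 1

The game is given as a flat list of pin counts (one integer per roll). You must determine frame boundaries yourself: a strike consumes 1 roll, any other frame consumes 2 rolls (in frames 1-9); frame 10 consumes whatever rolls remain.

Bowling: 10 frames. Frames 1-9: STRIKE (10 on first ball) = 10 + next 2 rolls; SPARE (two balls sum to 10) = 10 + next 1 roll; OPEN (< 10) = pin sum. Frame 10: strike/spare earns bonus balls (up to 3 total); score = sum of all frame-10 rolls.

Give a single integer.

Answer: 114

Derivation:
Frame 1: OPEN (9+0=9). Cumulative: 9
Frame 2: STRIKE. 10 + next two rolls (8+2) = 20. Cumulative: 29
Frame 3: SPARE (8+2=10). 10 + next roll (3) = 13. Cumulative: 42
Frame 4: OPEN (3+0=3). Cumulative: 45
Frame 5: OPEN (4+3=7). Cumulative: 52
Frame 6: OPEN (9+0=9). Cumulative: 61
Frame 7: STRIKE. 10 + next two rolls (8+1) = 19. Cumulative: 80
Frame 8: OPEN (8+1=9). Cumulative: 89
Frame 9: OPEN (4+1=5). Cumulative: 94
Frame 10: STRIKE. Sum of all frame-10 rolls (10+9+1) = 20. Cumulative: 114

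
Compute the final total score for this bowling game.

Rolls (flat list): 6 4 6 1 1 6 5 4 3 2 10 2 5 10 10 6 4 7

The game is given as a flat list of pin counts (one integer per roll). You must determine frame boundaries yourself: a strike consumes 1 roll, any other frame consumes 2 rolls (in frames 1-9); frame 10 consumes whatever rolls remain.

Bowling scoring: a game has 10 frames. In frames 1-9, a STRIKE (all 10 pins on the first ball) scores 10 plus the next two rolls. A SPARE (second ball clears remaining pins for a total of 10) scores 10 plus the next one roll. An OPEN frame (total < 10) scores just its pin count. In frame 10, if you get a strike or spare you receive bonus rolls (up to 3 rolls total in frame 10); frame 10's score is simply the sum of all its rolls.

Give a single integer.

Answer: 131

Derivation:
Frame 1: SPARE (6+4=10). 10 + next roll (6) = 16. Cumulative: 16
Frame 2: OPEN (6+1=7). Cumulative: 23
Frame 3: OPEN (1+6=7). Cumulative: 30
Frame 4: OPEN (5+4=9). Cumulative: 39
Frame 5: OPEN (3+2=5). Cumulative: 44
Frame 6: STRIKE. 10 + next two rolls (2+5) = 17. Cumulative: 61
Frame 7: OPEN (2+5=7). Cumulative: 68
Frame 8: STRIKE. 10 + next two rolls (10+6) = 26. Cumulative: 94
Frame 9: STRIKE. 10 + next two rolls (6+4) = 20. Cumulative: 114
Frame 10: SPARE. Sum of all frame-10 rolls (6+4+7) = 17. Cumulative: 131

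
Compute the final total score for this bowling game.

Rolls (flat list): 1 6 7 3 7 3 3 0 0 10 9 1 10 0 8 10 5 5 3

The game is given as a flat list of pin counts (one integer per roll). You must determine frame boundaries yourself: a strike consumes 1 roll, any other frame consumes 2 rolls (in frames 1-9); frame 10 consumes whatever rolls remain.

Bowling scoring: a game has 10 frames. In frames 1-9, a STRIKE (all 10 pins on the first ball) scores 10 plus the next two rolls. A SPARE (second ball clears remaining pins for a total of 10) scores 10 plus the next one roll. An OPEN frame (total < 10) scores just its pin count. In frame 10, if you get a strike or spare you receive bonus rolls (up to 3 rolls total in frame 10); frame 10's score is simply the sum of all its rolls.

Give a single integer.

Answer: 138

Derivation:
Frame 1: OPEN (1+6=7). Cumulative: 7
Frame 2: SPARE (7+3=10). 10 + next roll (7) = 17. Cumulative: 24
Frame 3: SPARE (7+3=10). 10 + next roll (3) = 13. Cumulative: 37
Frame 4: OPEN (3+0=3). Cumulative: 40
Frame 5: SPARE (0+10=10). 10 + next roll (9) = 19. Cumulative: 59
Frame 6: SPARE (9+1=10). 10 + next roll (10) = 20. Cumulative: 79
Frame 7: STRIKE. 10 + next two rolls (0+8) = 18. Cumulative: 97
Frame 8: OPEN (0+8=8). Cumulative: 105
Frame 9: STRIKE. 10 + next two rolls (5+5) = 20. Cumulative: 125
Frame 10: SPARE. Sum of all frame-10 rolls (5+5+3) = 13. Cumulative: 138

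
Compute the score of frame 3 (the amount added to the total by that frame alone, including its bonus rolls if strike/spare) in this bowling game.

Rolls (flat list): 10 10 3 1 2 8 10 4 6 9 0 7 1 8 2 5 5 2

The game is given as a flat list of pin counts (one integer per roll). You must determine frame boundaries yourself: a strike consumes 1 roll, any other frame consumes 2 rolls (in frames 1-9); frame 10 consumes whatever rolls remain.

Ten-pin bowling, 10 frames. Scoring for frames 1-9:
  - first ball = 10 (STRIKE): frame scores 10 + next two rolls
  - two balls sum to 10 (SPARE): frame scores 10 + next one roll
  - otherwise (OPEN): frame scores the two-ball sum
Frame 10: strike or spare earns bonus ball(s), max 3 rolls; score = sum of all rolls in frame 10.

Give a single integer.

Frame 1: STRIKE. 10 + next two rolls (10+3) = 23. Cumulative: 23
Frame 2: STRIKE. 10 + next two rolls (3+1) = 14. Cumulative: 37
Frame 3: OPEN (3+1=4). Cumulative: 41
Frame 4: SPARE (2+8=10). 10 + next roll (10) = 20. Cumulative: 61
Frame 5: STRIKE. 10 + next two rolls (4+6) = 20. Cumulative: 81

Answer: 4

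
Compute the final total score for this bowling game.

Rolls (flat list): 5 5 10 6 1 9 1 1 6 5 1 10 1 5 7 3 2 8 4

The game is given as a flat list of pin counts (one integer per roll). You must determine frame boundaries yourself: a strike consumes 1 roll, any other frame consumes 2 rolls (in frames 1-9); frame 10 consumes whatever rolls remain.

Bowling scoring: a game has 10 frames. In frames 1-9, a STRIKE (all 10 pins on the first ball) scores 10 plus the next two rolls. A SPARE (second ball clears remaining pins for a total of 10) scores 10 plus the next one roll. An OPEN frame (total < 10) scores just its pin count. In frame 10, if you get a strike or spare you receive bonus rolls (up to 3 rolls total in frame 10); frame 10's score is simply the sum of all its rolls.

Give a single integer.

Answer: 116

Derivation:
Frame 1: SPARE (5+5=10). 10 + next roll (10) = 20. Cumulative: 20
Frame 2: STRIKE. 10 + next two rolls (6+1) = 17. Cumulative: 37
Frame 3: OPEN (6+1=7). Cumulative: 44
Frame 4: SPARE (9+1=10). 10 + next roll (1) = 11. Cumulative: 55
Frame 5: OPEN (1+6=7). Cumulative: 62
Frame 6: OPEN (5+1=6). Cumulative: 68
Frame 7: STRIKE. 10 + next two rolls (1+5) = 16. Cumulative: 84
Frame 8: OPEN (1+5=6). Cumulative: 90
Frame 9: SPARE (7+3=10). 10 + next roll (2) = 12. Cumulative: 102
Frame 10: SPARE. Sum of all frame-10 rolls (2+8+4) = 14. Cumulative: 116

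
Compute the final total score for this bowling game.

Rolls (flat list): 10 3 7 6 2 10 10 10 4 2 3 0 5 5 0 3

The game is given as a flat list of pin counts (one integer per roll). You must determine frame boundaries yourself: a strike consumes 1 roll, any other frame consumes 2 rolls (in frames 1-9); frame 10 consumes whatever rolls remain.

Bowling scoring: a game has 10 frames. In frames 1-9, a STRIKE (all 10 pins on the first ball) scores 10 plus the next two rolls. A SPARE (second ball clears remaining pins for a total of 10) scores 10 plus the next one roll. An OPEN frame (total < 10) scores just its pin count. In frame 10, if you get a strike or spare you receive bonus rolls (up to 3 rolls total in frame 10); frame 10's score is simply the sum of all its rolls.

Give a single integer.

Frame 1: STRIKE. 10 + next two rolls (3+7) = 20. Cumulative: 20
Frame 2: SPARE (3+7=10). 10 + next roll (6) = 16. Cumulative: 36
Frame 3: OPEN (6+2=8). Cumulative: 44
Frame 4: STRIKE. 10 + next two rolls (10+10) = 30. Cumulative: 74
Frame 5: STRIKE. 10 + next two rolls (10+4) = 24. Cumulative: 98
Frame 6: STRIKE. 10 + next two rolls (4+2) = 16. Cumulative: 114
Frame 7: OPEN (4+2=6). Cumulative: 120
Frame 8: OPEN (3+0=3). Cumulative: 123
Frame 9: SPARE (5+5=10). 10 + next roll (0) = 10. Cumulative: 133
Frame 10: OPEN. Sum of all frame-10 rolls (0+3) = 3. Cumulative: 136

Answer: 136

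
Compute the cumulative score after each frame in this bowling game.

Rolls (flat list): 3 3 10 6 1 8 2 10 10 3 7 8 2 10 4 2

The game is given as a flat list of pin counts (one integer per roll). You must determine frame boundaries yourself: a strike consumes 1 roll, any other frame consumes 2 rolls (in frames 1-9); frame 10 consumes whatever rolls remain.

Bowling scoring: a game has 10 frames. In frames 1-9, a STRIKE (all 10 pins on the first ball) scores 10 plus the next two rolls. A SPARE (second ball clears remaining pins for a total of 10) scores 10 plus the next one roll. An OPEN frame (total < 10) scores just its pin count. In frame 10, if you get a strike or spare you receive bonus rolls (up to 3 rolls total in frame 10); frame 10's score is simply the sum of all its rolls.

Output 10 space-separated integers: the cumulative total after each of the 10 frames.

Frame 1: OPEN (3+3=6). Cumulative: 6
Frame 2: STRIKE. 10 + next two rolls (6+1) = 17. Cumulative: 23
Frame 3: OPEN (6+1=7). Cumulative: 30
Frame 4: SPARE (8+2=10). 10 + next roll (10) = 20. Cumulative: 50
Frame 5: STRIKE. 10 + next two rolls (10+3) = 23. Cumulative: 73
Frame 6: STRIKE. 10 + next two rolls (3+7) = 20. Cumulative: 93
Frame 7: SPARE (3+7=10). 10 + next roll (8) = 18. Cumulative: 111
Frame 8: SPARE (8+2=10). 10 + next roll (10) = 20. Cumulative: 131
Frame 9: STRIKE. 10 + next two rolls (4+2) = 16. Cumulative: 147
Frame 10: OPEN. Sum of all frame-10 rolls (4+2) = 6. Cumulative: 153

Answer: 6 23 30 50 73 93 111 131 147 153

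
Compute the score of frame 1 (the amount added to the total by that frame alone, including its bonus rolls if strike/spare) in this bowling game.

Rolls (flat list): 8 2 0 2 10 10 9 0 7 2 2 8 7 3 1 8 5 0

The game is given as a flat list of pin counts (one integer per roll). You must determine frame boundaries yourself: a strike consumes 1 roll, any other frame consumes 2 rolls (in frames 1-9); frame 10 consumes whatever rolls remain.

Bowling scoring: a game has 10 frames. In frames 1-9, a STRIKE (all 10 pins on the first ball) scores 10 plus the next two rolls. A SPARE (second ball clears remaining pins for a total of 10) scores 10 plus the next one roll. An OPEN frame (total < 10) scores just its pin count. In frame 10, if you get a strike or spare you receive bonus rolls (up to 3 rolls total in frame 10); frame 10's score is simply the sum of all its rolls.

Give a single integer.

Frame 1: SPARE (8+2=10). 10 + next roll (0) = 10. Cumulative: 10
Frame 2: OPEN (0+2=2). Cumulative: 12
Frame 3: STRIKE. 10 + next two rolls (10+9) = 29. Cumulative: 41

Answer: 10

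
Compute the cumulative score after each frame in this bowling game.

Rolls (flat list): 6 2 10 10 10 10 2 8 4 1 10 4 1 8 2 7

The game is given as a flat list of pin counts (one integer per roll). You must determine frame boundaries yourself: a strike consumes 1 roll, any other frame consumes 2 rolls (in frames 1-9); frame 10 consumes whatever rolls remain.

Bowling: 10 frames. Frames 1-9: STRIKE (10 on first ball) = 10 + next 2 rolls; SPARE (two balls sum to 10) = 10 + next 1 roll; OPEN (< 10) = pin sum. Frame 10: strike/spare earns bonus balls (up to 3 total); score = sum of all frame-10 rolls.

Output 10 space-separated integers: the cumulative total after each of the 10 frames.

Frame 1: OPEN (6+2=8). Cumulative: 8
Frame 2: STRIKE. 10 + next two rolls (10+10) = 30. Cumulative: 38
Frame 3: STRIKE. 10 + next two rolls (10+10) = 30. Cumulative: 68
Frame 4: STRIKE. 10 + next two rolls (10+2) = 22. Cumulative: 90
Frame 5: STRIKE. 10 + next two rolls (2+8) = 20. Cumulative: 110
Frame 6: SPARE (2+8=10). 10 + next roll (4) = 14. Cumulative: 124
Frame 7: OPEN (4+1=5). Cumulative: 129
Frame 8: STRIKE. 10 + next two rolls (4+1) = 15. Cumulative: 144
Frame 9: OPEN (4+1=5). Cumulative: 149
Frame 10: SPARE. Sum of all frame-10 rolls (8+2+7) = 17. Cumulative: 166

Answer: 8 38 68 90 110 124 129 144 149 166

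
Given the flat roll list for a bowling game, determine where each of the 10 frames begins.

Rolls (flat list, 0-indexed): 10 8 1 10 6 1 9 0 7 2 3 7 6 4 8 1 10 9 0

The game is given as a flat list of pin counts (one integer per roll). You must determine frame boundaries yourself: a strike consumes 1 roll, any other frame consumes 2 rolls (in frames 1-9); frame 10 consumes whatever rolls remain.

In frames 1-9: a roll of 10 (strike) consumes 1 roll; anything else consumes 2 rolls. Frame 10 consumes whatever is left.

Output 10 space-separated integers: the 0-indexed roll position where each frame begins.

Frame 1 starts at roll index 0: roll=10 (strike), consumes 1 roll
Frame 2 starts at roll index 1: rolls=8,1 (sum=9), consumes 2 rolls
Frame 3 starts at roll index 3: roll=10 (strike), consumes 1 roll
Frame 4 starts at roll index 4: rolls=6,1 (sum=7), consumes 2 rolls
Frame 5 starts at roll index 6: rolls=9,0 (sum=9), consumes 2 rolls
Frame 6 starts at roll index 8: rolls=7,2 (sum=9), consumes 2 rolls
Frame 7 starts at roll index 10: rolls=3,7 (sum=10), consumes 2 rolls
Frame 8 starts at roll index 12: rolls=6,4 (sum=10), consumes 2 rolls
Frame 9 starts at roll index 14: rolls=8,1 (sum=9), consumes 2 rolls
Frame 10 starts at roll index 16: 3 remaining rolls

Answer: 0 1 3 4 6 8 10 12 14 16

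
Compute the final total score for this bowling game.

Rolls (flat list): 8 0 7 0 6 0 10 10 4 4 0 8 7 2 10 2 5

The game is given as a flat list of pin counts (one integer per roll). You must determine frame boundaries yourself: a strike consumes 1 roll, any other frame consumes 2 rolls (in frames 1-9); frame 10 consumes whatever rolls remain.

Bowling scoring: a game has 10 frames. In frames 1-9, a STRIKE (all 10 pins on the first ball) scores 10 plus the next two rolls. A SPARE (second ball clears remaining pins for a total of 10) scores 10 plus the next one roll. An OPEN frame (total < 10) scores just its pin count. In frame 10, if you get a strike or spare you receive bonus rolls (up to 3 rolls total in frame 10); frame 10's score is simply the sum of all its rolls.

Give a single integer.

Frame 1: OPEN (8+0=8). Cumulative: 8
Frame 2: OPEN (7+0=7). Cumulative: 15
Frame 3: OPEN (6+0=6). Cumulative: 21
Frame 4: STRIKE. 10 + next two rolls (10+4) = 24. Cumulative: 45
Frame 5: STRIKE. 10 + next two rolls (4+4) = 18. Cumulative: 63
Frame 6: OPEN (4+4=8). Cumulative: 71
Frame 7: OPEN (0+8=8). Cumulative: 79
Frame 8: OPEN (7+2=9). Cumulative: 88
Frame 9: STRIKE. 10 + next two rolls (2+5) = 17. Cumulative: 105
Frame 10: OPEN. Sum of all frame-10 rolls (2+5) = 7. Cumulative: 112

Answer: 112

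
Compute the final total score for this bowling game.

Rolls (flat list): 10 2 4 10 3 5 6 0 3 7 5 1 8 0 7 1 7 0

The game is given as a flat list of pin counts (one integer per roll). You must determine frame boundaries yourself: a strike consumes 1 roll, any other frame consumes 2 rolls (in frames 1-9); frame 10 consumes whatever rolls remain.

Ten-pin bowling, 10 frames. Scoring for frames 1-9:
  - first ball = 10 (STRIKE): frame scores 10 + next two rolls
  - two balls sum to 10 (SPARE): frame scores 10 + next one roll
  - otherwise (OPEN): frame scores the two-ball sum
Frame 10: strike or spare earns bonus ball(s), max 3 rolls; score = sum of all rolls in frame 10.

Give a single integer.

Frame 1: STRIKE. 10 + next two rolls (2+4) = 16. Cumulative: 16
Frame 2: OPEN (2+4=6). Cumulative: 22
Frame 3: STRIKE. 10 + next two rolls (3+5) = 18. Cumulative: 40
Frame 4: OPEN (3+5=8). Cumulative: 48
Frame 5: OPEN (6+0=6). Cumulative: 54
Frame 6: SPARE (3+7=10). 10 + next roll (5) = 15. Cumulative: 69
Frame 7: OPEN (5+1=6). Cumulative: 75
Frame 8: OPEN (8+0=8). Cumulative: 83
Frame 9: OPEN (7+1=8). Cumulative: 91
Frame 10: OPEN. Sum of all frame-10 rolls (7+0) = 7. Cumulative: 98

Answer: 98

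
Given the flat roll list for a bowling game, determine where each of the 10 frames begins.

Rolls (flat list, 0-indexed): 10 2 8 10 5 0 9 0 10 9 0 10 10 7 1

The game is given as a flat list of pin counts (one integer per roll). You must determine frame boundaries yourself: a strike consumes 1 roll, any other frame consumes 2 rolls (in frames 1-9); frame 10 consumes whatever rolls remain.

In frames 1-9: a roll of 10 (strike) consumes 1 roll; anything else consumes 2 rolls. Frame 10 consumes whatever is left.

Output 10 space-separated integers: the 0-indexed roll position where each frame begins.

Answer: 0 1 3 4 6 8 9 11 12 13

Derivation:
Frame 1 starts at roll index 0: roll=10 (strike), consumes 1 roll
Frame 2 starts at roll index 1: rolls=2,8 (sum=10), consumes 2 rolls
Frame 3 starts at roll index 3: roll=10 (strike), consumes 1 roll
Frame 4 starts at roll index 4: rolls=5,0 (sum=5), consumes 2 rolls
Frame 5 starts at roll index 6: rolls=9,0 (sum=9), consumes 2 rolls
Frame 6 starts at roll index 8: roll=10 (strike), consumes 1 roll
Frame 7 starts at roll index 9: rolls=9,0 (sum=9), consumes 2 rolls
Frame 8 starts at roll index 11: roll=10 (strike), consumes 1 roll
Frame 9 starts at roll index 12: roll=10 (strike), consumes 1 roll
Frame 10 starts at roll index 13: 2 remaining rolls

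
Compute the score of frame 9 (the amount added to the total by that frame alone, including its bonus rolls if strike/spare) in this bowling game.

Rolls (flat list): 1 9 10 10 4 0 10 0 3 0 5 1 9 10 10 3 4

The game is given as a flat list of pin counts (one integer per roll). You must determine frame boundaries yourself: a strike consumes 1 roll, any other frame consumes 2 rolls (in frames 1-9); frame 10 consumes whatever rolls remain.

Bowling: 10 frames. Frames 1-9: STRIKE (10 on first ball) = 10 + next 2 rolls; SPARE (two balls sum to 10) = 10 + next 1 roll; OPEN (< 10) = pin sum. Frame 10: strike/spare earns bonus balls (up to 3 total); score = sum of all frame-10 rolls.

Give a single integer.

Answer: 23

Derivation:
Frame 1: SPARE (1+9=10). 10 + next roll (10) = 20. Cumulative: 20
Frame 2: STRIKE. 10 + next two rolls (10+4) = 24. Cumulative: 44
Frame 3: STRIKE. 10 + next two rolls (4+0) = 14. Cumulative: 58
Frame 4: OPEN (4+0=4). Cumulative: 62
Frame 5: STRIKE. 10 + next two rolls (0+3) = 13. Cumulative: 75
Frame 6: OPEN (0+3=3). Cumulative: 78
Frame 7: OPEN (0+5=5). Cumulative: 83
Frame 8: SPARE (1+9=10). 10 + next roll (10) = 20. Cumulative: 103
Frame 9: STRIKE. 10 + next two rolls (10+3) = 23. Cumulative: 126
Frame 10: STRIKE. Sum of all frame-10 rolls (10+3+4) = 17. Cumulative: 143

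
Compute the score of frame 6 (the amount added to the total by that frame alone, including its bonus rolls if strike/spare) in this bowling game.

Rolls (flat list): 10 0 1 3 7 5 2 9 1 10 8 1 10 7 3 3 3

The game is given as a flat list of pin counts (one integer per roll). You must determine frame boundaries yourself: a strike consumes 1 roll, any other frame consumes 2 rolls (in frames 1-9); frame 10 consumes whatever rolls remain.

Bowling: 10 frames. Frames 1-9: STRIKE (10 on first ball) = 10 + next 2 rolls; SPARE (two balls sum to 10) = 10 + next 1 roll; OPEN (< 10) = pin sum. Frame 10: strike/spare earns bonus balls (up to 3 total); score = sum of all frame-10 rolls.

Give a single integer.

Answer: 19

Derivation:
Frame 1: STRIKE. 10 + next two rolls (0+1) = 11. Cumulative: 11
Frame 2: OPEN (0+1=1). Cumulative: 12
Frame 3: SPARE (3+7=10). 10 + next roll (5) = 15. Cumulative: 27
Frame 4: OPEN (5+2=7). Cumulative: 34
Frame 5: SPARE (9+1=10). 10 + next roll (10) = 20. Cumulative: 54
Frame 6: STRIKE. 10 + next two rolls (8+1) = 19. Cumulative: 73
Frame 7: OPEN (8+1=9). Cumulative: 82
Frame 8: STRIKE. 10 + next two rolls (7+3) = 20. Cumulative: 102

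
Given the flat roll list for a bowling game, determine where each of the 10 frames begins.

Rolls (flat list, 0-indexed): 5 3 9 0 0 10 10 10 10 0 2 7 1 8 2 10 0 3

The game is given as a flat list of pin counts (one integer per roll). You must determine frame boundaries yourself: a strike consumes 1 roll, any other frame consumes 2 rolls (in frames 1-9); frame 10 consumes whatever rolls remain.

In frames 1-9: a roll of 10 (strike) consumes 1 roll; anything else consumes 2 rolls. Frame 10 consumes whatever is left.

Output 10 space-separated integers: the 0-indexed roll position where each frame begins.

Answer: 0 2 4 6 7 8 9 11 13 15

Derivation:
Frame 1 starts at roll index 0: rolls=5,3 (sum=8), consumes 2 rolls
Frame 2 starts at roll index 2: rolls=9,0 (sum=9), consumes 2 rolls
Frame 3 starts at roll index 4: rolls=0,10 (sum=10), consumes 2 rolls
Frame 4 starts at roll index 6: roll=10 (strike), consumes 1 roll
Frame 5 starts at roll index 7: roll=10 (strike), consumes 1 roll
Frame 6 starts at roll index 8: roll=10 (strike), consumes 1 roll
Frame 7 starts at roll index 9: rolls=0,2 (sum=2), consumes 2 rolls
Frame 8 starts at roll index 11: rolls=7,1 (sum=8), consumes 2 rolls
Frame 9 starts at roll index 13: rolls=8,2 (sum=10), consumes 2 rolls
Frame 10 starts at roll index 15: 3 remaining rolls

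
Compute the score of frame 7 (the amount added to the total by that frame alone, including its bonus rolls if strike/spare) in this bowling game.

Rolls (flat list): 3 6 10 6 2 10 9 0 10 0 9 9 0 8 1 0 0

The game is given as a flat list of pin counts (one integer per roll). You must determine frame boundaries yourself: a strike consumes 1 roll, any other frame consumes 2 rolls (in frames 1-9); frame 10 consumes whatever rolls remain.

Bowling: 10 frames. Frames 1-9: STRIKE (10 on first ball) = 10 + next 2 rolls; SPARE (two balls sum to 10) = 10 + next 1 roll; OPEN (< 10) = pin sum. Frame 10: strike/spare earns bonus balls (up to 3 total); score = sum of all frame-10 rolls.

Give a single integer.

Frame 1: OPEN (3+6=9). Cumulative: 9
Frame 2: STRIKE. 10 + next two rolls (6+2) = 18. Cumulative: 27
Frame 3: OPEN (6+2=8). Cumulative: 35
Frame 4: STRIKE. 10 + next two rolls (9+0) = 19. Cumulative: 54
Frame 5: OPEN (9+0=9). Cumulative: 63
Frame 6: STRIKE. 10 + next two rolls (0+9) = 19. Cumulative: 82
Frame 7: OPEN (0+9=9). Cumulative: 91
Frame 8: OPEN (9+0=9). Cumulative: 100
Frame 9: OPEN (8+1=9). Cumulative: 109

Answer: 9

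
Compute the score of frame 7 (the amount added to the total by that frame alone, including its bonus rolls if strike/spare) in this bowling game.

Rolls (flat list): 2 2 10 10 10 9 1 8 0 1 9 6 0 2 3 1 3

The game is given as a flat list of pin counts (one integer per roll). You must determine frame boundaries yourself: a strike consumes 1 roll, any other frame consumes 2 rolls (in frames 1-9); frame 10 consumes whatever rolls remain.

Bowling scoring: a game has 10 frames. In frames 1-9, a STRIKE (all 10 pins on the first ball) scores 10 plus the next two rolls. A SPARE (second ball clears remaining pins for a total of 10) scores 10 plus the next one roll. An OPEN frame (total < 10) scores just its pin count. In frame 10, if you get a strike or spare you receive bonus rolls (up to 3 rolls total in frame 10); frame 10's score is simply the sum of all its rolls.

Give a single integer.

Answer: 16

Derivation:
Frame 1: OPEN (2+2=4). Cumulative: 4
Frame 2: STRIKE. 10 + next two rolls (10+10) = 30. Cumulative: 34
Frame 3: STRIKE. 10 + next two rolls (10+9) = 29. Cumulative: 63
Frame 4: STRIKE. 10 + next two rolls (9+1) = 20. Cumulative: 83
Frame 5: SPARE (9+1=10). 10 + next roll (8) = 18. Cumulative: 101
Frame 6: OPEN (8+0=8). Cumulative: 109
Frame 7: SPARE (1+9=10). 10 + next roll (6) = 16. Cumulative: 125
Frame 8: OPEN (6+0=6). Cumulative: 131
Frame 9: OPEN (2+3=5). Cumulative: 136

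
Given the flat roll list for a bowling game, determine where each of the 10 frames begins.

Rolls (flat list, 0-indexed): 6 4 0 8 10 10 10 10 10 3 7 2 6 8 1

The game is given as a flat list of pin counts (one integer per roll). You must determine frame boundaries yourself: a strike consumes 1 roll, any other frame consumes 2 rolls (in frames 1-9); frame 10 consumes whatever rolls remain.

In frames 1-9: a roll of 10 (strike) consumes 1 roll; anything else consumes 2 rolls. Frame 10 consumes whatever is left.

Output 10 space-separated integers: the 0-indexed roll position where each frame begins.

Answer: 0 2 4 5 6 7 8 9 11 13

Derivation:
Frame 1 starts at roll index 0: rolls=6,4 (sum=10), consumes 2 rolls
Frame 2 starts at roll index 2: rolls=0,8 (sum=8), consumes 2 rolls
Frame 3 starts at roll index 4: roll=10 (strike), consumes 1 roll
Frame 4 starts at roll index 5: roll=10 (strike), consumes 1 roll
Frame 5 starts at roll index 6: roll=10 (strike), consumes 1 roll
Frame 6 starts at roll index 7: roll=10 (strike), consumes 1 roll
Frame 7 starts at roll index 8: roll=10 (strike), consumes 1 roll
Frame 8 starts at roll index 9: rolls=3,7 (sum=10), consumes 2 rolls
Frame 9 starts at roll index 11: rolls=2,6 (sum=8), consumes 2 rolls
Frame 10 starts at roll index 13: 2 remaining rolls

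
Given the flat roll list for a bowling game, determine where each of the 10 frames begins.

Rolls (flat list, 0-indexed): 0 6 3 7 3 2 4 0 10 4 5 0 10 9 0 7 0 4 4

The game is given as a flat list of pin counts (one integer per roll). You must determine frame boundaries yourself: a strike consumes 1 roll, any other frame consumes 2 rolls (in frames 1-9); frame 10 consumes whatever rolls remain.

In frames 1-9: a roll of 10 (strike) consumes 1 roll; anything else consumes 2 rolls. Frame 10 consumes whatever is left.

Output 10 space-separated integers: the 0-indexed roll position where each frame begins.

Answer: 0 2 4 6 8 9 11 13 15 17

Derivation:
Frame 1 starts at roll index 0: rolls=0,6 (sum=6), consumes 2 rolls
Frame 2 starts at roll index 2: rolls=3,7 (sum=10), consumes 2 rolls
Frame 3 starts at roll index 4: rolls=3,2 (sum=5), consumes 2 rolls
Frame 4 starts at roll index 6: rolls=4,0 (sum=4), consumes 2 rolls
Frame 5 starts at roll index 8: roll=10 (strike), consumes 1 roll
Frame 6 starts at roll index 9: rolls=4,5 (sum=9), consumes 2 rolls
Frame 7 starts at roll index 11: rolls=0,10 (sum=10), consumes 2 rolls
Frame 8 starts at roll index 13: rolls=9,0 (sum=9), consumes 2 rolls
Frame 9 starts at roll index 15: rolls=7,0 (sum=7), consumes 2 rolls
Frame 10 starts at roll index 17: 2 remaining rolls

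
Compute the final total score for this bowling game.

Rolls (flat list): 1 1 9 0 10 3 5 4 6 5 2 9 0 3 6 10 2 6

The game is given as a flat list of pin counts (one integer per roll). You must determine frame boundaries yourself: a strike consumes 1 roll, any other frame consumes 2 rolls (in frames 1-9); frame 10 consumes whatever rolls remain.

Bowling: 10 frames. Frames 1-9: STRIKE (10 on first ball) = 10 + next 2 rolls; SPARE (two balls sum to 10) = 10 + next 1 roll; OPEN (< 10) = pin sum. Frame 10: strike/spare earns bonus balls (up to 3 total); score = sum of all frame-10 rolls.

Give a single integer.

Frame 1: OPEN (1+1=2). Cumulative: 2
Frame 2: OPEN (9+0=9). Cumulative: 11
Frame 3: STRIKE. 10 + next two rolls (3+5) = 18. Cumulative: 29
Frame 4: OPEN (3+5=8). Cumulative: 37
Frame 5: SPARE (4+6=10). 10 + next roll (5) = 15. Cumulative: 52
Frame 6: OPEN (5+2=7). Cumulative: 59
Frame 7: OPEN (9+0=9). Cumulative: 68
Frame 8: OPEN (3+6=9). Cumulative: 77
Frame 9: STRIKE. 10 + next two rolls (2+6) = 18. Cumulative: 95
Frame 10: OPEN. Sum of all frame-10 rolls (2+6) = 8. Cumulative: 103

Answer: 103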